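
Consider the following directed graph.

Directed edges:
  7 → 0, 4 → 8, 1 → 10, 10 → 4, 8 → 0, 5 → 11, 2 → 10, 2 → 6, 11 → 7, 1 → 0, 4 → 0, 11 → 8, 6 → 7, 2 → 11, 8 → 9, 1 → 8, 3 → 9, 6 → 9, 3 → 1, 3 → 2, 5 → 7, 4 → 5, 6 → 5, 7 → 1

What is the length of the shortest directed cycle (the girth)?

For each vertex v, BFS finds the shortest path from v back to v.
The shortest such closed walk is 1 → 10 → 4 → 5 → 7 → 1, length 5.

5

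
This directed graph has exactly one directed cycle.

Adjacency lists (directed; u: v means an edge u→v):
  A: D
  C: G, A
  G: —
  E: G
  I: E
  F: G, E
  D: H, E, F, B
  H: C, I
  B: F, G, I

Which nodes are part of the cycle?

A, C, D, H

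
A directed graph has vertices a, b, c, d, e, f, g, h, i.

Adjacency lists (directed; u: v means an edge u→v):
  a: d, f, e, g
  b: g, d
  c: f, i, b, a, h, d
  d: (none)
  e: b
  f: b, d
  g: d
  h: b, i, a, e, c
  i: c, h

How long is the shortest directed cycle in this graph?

2

For each vertex v, BFS finds the shortest path from v back to v.
The shortest such closed walk is i → c → i, length 2.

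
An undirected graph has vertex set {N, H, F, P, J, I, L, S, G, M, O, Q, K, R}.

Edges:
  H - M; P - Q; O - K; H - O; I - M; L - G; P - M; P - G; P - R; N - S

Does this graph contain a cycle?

No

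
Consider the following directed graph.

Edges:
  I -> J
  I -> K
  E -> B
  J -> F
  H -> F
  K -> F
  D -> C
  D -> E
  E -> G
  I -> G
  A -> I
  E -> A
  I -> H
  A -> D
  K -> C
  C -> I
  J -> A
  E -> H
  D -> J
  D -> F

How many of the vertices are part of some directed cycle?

7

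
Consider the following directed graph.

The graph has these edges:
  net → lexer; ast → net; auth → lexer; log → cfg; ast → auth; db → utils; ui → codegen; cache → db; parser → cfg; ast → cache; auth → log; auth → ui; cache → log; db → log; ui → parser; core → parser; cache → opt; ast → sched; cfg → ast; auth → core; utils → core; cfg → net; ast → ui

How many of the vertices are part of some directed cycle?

A vertex is on a directed cycle iff it belongs to a strongly connected component of size ≥ 2 (or has a self-loop).
The vertices on cycles are {db, ui, ast, cfg, log, auth, core, cache, utils, parser} — 10 in total.

10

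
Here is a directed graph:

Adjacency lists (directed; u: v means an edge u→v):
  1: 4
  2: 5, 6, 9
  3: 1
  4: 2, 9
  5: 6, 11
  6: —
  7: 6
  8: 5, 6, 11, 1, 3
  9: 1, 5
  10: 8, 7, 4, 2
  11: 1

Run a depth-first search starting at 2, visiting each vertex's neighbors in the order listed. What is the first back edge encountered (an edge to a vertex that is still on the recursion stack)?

4→2

DFS from 2 (visiting each vertex's neighbors in the order listed); mark gray on enter, black on exit:
2 gray
  5 gray
    6 gray
    6 black
    11 gray
      1 gray
        4 gray
          4→2: 2 is gray → back edge
First back edge: 4 → 2.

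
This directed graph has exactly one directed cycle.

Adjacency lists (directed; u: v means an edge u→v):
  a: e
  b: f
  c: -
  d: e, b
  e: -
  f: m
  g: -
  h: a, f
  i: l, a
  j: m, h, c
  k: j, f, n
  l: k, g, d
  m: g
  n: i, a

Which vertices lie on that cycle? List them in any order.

i, k, l, n

DFS with gray/black marking from i:
i gray
  l gray
    k gray
      j gray
        m gray
          g gray
          g black
        m black
        h gray
          a gray
            e gray
            e black
          a black
          f gray
            f→m: m black — skip
          f black
        h black
        c gray
        c black
      j black
      k→f: f black — skip
      n gray
        n→i: i is gray → back edge
Back edge closes the cycle i → l → k → n → i; its vertices are {i, k, l, n}.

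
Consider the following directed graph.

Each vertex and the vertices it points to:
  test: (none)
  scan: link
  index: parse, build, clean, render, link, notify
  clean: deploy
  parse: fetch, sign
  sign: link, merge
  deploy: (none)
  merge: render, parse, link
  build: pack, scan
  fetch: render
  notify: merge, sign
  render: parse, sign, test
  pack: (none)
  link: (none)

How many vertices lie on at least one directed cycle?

5

A vertex is on a directed cycle iff it belongs to a strongly connected component of size ≥ 2 (or has a self-loop).
The vertices on cycles are {sign, fetch, merge, parse, render} — 5 in total.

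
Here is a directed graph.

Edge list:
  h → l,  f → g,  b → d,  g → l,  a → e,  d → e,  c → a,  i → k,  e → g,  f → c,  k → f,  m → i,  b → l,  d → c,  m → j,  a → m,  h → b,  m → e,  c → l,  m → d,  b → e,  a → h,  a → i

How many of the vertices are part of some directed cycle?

9

A vertex is on a directed cycle iff it belongs to a strongly connected component of size ≥ 2 (or has a self-loop).
The vertices on cycles are {a, b, c, d, f, h, i, k, m} — 9 in total.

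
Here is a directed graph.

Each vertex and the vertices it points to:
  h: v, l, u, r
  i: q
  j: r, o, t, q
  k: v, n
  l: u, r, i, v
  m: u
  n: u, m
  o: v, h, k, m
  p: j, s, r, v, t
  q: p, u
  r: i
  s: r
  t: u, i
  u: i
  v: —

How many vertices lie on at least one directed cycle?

14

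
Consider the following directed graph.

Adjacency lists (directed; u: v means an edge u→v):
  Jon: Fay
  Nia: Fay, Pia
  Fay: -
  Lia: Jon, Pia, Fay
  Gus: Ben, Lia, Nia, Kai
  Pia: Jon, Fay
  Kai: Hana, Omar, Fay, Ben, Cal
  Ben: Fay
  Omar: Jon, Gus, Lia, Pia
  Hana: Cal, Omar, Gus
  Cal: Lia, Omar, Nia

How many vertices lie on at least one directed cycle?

A vertex is on a directed cycle iff it belongs to a strongly connected component of size ≥ 2 (or has a self-loop).
The vertices on cycles are {Cal, Gus, Kai, Hana, Omar} — 5 in total.

5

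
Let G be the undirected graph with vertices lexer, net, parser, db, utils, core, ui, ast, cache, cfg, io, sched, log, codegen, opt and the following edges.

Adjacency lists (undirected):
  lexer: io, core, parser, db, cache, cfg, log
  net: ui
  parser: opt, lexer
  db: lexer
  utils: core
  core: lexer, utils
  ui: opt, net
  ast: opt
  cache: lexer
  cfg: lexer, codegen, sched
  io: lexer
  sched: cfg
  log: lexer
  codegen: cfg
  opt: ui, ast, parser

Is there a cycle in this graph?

No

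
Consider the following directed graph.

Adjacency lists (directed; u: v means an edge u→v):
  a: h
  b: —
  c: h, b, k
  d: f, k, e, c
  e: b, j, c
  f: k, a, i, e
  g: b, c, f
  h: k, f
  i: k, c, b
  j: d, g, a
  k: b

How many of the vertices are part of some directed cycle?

A vertex is on a directed cycle iff it belongs to a strongly connected component of size ≥ 2 (or has a self-loop).
The vertices on cycles are {a, c, d, e, f, g, h, i, j} — 9 in total.

9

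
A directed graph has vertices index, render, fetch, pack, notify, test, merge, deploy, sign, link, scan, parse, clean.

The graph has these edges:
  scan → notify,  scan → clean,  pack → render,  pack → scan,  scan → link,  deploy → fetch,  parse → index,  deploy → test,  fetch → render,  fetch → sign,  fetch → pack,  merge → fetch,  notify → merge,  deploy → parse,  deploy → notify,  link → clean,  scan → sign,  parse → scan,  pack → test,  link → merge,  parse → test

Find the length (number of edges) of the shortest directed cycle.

For each vertex v, BFS finds the shortest path from v back to v.
The shortest such closed walk is fetch → pack → scan → link → merge → fetch, length 5.

5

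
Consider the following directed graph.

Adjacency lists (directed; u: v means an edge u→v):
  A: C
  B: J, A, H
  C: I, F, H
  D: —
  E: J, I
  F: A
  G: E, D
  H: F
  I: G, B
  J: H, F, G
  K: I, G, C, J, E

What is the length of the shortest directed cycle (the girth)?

For each vertex v, BFS finds the shortest path from v back to v.
The shortest such closed walk is E → J → G → E, length 3.

3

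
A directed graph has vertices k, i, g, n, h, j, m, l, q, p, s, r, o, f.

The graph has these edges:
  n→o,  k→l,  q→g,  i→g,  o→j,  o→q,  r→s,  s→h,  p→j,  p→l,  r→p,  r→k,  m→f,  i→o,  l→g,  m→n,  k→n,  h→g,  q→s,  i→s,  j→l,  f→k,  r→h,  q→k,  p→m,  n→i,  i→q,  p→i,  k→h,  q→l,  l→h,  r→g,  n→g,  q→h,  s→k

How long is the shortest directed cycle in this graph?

For each vertex v, BFS finds the shortest path from v back to v.
The shortest such closed walk is i → s → k → n → i, length 4.

4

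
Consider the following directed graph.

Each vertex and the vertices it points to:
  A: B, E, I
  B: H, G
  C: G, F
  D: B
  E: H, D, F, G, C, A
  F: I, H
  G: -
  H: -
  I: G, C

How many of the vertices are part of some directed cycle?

5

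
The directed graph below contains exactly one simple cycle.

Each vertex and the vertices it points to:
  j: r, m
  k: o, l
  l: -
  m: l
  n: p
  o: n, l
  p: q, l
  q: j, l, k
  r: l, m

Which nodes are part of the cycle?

k, n, o, p, q

DFS with gray/black marking from q:
q gray
  j gray
    r gray
      l gray
      l black
      m gray
        m→l: l black — skip
      m black
    r black
    j→m: m black — skip
  j black
  q→l: l black — skip
  k gray
    o gray
      n gray
        p gray
          p→q: q is gray → back edge
Back edge closes the cycle q → k → o → n → p → q; its vertices are {k, n, o, p, q}.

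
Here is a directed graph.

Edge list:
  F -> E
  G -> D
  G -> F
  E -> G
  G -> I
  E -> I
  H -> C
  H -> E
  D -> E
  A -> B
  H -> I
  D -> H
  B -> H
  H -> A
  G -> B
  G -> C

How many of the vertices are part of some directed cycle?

A vertex is on a directed cycle iff it belongs to a strongly connected component of size ≥ 2 (or has a self-loop).
The vertices on cycles are {A, B, D, E, F, G, H} — 7 in total.

7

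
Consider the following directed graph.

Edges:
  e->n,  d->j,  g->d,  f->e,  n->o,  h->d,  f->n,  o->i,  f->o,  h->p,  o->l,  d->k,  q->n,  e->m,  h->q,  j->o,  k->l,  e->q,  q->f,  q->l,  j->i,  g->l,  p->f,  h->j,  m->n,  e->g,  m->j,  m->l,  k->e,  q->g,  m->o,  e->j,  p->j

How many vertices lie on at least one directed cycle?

A vertex is on a directed cycle iff it belongs to a strongly connected component of size ≥ 2 (or has a self-loop).
The vertices on cycles are {d, e, f, g, k, q} — 6 in total.

6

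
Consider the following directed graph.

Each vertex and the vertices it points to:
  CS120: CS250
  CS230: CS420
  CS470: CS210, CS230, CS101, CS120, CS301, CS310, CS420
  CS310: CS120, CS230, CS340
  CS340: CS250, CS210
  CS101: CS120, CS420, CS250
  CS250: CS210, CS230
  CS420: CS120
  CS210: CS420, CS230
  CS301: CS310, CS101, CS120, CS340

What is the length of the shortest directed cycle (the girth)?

4

For each vertex v, BFS finds the shortest path from v back to v.
The shortest such closed walk is CS120 → CS250 → CS230 → CS420 → CS120, length 4.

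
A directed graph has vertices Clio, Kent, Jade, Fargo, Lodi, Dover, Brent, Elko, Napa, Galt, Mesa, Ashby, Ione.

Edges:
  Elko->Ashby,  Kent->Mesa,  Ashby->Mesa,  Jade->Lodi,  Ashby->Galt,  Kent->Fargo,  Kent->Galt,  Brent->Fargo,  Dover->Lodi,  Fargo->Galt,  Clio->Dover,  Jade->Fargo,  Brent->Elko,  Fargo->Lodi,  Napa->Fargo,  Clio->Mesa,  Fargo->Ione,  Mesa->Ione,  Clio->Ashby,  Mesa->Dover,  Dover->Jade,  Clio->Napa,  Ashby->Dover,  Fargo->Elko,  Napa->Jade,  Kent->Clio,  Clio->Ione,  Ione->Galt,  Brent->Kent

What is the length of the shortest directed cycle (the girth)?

5

For each vertex v, BFS finds the shortest path from v back to v.
The shortest such closed walk is Elko → Ashby → Dover → Jade → Fargo → Elko, length 5.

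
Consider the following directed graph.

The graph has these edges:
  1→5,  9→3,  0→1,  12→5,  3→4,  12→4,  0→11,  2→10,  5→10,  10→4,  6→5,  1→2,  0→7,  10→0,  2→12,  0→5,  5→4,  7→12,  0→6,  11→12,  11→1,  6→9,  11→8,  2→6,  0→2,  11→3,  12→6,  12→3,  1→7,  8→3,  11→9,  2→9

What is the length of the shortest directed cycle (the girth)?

3

For each vertex v, BFS finds the shortest path from v back to v.
The shortest such closed walk is 0 → 2 → 10 → 0, length 3.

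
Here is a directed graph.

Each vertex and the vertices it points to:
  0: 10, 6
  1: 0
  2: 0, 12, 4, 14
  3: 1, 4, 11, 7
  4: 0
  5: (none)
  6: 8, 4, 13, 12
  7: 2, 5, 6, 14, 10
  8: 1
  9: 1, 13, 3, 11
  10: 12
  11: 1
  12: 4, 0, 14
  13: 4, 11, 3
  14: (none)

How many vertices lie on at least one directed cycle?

A vertex is on a directed cycle iff it belongs to a strongly connected component of size ≥ 2 (or has a self-loop).
The vertices on cycles are {0, 1, 2, 3, 4, 6, 7, 8, 10, 11, 12, 13} — 12 in total.

12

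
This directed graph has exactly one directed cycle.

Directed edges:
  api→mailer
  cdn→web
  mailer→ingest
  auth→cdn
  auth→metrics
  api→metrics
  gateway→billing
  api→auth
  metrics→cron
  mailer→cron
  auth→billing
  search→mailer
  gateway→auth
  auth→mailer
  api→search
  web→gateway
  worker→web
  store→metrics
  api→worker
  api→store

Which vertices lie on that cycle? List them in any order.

cdn, web, auth, gateway

DFS with gray/black marking from auth:
auth gray
  cdn gray
    web gray
      gateway gray
        billing gray
        billing black
        gateway→auth: auth is gray → back edge
Back edge closes the cycle auth → cdn → web → gateway → auth; its vertices are {cdn, web, auth, gateway}.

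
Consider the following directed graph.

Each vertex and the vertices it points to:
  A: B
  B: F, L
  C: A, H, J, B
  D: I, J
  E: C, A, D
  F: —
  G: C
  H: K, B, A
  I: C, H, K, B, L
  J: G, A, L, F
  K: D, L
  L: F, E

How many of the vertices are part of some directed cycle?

A vertex is on a directed cycle iff it belongs to a strongly connected component of size ≥ 2 (or has a self-loop).
The vertices on cycles are {A, B, C, D, E, G, H, I, J, K, L} — 11 in total.

11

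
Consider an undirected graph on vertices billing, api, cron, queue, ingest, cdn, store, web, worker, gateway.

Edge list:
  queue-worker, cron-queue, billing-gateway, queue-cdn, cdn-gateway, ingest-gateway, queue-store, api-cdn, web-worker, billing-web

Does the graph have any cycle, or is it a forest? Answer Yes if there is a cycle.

DFS, tracking each vertex's parent; an edge to a visited non-parent vertex closes a cycle.
Start from billing:
visit billing (parent –)
  visit web (parent billing)
    visit worker (parent web)
      visit queue (parent worker)
        visit cron (parent queue)
          cron–queue: parent, skip
        queue–worker: parent, skip
        visit cdn (parent queue)
          visit api (parent cdn)
            api–cdn: parent, skip
          cdn–queue: parent, skip
          visit gateway (parent cdn)
            gateway–cdn: parent, skip
            gateway–billing: billing visited and ≠ parent → cycle
Cycle: billing – web – worker – queue – cdn – gateway – billing.

Yes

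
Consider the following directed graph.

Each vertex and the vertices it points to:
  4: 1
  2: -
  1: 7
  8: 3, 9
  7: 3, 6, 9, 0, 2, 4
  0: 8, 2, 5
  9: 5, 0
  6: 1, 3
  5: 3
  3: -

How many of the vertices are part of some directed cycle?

A vertex is on a directed cycle iff it belongs to a strongly connected component of size ≥ 2 (or has a self-loop).
The vertices on cycles are {0, 1, 4, 6, 7, 8, 9} — 7 in total.

7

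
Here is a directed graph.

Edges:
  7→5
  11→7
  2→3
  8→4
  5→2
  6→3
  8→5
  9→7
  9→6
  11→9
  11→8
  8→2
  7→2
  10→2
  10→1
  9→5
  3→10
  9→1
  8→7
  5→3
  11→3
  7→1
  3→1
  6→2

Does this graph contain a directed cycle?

DFS with white/gray/black marking, starting from 6:
6 gray
  3 gray
    10 gray
      1 gray
      1 black
      2 gray
        2→3: 3 is gray → back edge
Back edge found, so a cycle exists: 3 → 10 → 2 → 3.

Yes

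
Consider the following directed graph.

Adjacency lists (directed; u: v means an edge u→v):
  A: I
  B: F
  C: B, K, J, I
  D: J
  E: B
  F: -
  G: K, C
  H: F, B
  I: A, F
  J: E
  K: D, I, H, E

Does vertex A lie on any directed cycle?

A is on a cycle iff A can reach itself via ≥1 edge.
A → I → A — yes.

Yes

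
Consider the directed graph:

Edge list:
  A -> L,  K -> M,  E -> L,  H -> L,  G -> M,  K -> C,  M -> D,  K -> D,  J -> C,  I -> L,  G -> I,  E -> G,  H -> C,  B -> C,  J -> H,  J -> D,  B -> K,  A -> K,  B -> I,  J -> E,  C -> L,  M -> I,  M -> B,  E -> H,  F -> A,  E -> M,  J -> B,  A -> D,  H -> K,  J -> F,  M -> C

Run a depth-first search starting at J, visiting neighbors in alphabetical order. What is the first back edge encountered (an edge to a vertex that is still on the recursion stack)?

DFS from J (visiting neighbors in alphabetical order); mark gray on enter, black on exit:
J gray
  B gray
    C gray
      L gray
      L black
    C black
    I gray
      I→L: L black — skip
    I black
    K gray
      K→C: C black — skip
      D gray
      D black
      M gray
        M→B: B is gray → back edge
First back edge: M → B.

M->B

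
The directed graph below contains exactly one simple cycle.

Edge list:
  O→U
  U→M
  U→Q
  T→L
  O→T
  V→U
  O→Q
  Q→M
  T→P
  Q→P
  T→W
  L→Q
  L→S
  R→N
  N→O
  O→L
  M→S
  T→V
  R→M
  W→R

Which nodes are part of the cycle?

DFS with gray/black marking from N:
N gray
  O gray
    Q gray
      M gray
        S gray
        S black
      M black
      P gray
      P black
    Q black
    L gray
      L→Q: Q black — skip
      L→S: S black — skip
    L black
    T gray
      W gray
        R gray
          R→N: N is gray → back edge
Back edge closes the cycle N → O → T → W → R → N; its vertices are {N, O, R, T, W}.

N, O, R, T, W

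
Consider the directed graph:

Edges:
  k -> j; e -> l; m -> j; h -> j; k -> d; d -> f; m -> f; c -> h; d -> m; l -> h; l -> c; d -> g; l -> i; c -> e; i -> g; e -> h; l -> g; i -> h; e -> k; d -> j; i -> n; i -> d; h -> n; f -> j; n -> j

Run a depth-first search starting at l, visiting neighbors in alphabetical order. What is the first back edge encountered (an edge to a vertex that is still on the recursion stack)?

DFS from l (visiting neighbors in alphabetical order); mark gray on enter, black on exit:
l gray
  c gray
    e gray
      h gray
        j gray
        j black
        n gray
          n→j: j black — skip
        n black
      h black
      k gray
        d gray
          f gray
            f→j: j black — skip
          f black
          g gray
          g black
          d→j: j black — skip
          m gray
            m→f: f black — skip
            m→j: j black — skip
          m black
        d black
        k→j: j black — skip
      k black
      e→l: l is gray → back edge
First back edge: e → l.

e->l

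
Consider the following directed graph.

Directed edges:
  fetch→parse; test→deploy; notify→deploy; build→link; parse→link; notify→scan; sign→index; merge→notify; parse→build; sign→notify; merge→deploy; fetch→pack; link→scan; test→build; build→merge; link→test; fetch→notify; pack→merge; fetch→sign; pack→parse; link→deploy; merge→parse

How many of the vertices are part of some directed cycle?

5

A vertex is on a directed cycle iff it belongs to a strongly connected component of size ≥ 2 (or has a self-loop).
The vertices on cycles are {link, test, build, merge, parse} — 5 in total.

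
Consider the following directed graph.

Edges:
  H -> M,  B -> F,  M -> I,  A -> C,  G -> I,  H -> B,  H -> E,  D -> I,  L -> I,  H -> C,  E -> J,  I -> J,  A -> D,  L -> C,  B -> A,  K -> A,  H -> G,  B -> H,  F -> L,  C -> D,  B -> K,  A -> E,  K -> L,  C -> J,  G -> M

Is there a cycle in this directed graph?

DFS with white/gray/black marking, starting from E:
E gray
  J gray
  J black
E black
A gray
  D gray
    I gray
      I→J: J black — skip
    I black
  D black
  C gray
    C→D: D black — skip
    C→J: J black — skip
  C black
  A→E: E black — skip
A black
B gray
  H gray
    G gray
      M gray
        M→I: I black — skip
      M black
      G→I: I black — skip
    G black
    H→B: B is gray → back edge
Back edge found, so a cycle exists: B → H → B.

Yes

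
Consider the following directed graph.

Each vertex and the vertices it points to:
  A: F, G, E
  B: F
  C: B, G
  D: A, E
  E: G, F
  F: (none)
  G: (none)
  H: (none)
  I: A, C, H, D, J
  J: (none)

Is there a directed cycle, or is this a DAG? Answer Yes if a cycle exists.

No

DFS with white/gray/black marking, starting from H:
H gray
H black
A gray
  F gray
  F black
  G gray
  G black
  E gray
    E→G: G black — skip
    E→F: F black — skip
  E black
A black
B gray
  B→F: F black — skip
B black
C gray
  C→B: B black — skip
  C→G: G black — skip
C black
D gray
  D→A: A black — skip
  D→E: E black — skip
D black
I gray
  I→A: A black — skip
  I→C: C black — skip
  I→H: H black — skip
  I→D: D black — skip
  J gray
  J black
I black
Every edge goes to a white or black vertex — no back edge, so the graph is acyclic.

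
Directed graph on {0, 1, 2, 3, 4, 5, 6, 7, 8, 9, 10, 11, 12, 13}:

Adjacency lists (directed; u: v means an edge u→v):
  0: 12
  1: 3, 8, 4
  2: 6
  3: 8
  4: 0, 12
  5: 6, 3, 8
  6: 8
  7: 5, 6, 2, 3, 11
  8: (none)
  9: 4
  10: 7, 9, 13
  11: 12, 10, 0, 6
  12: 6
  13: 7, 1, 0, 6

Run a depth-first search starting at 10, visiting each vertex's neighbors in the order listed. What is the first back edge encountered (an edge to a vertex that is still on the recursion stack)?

11->10

DFS from 10 (visiting each vertex's neighbors in the order listed); mark gray on enter, black on exit:
10 gray
  7 gray
    5 gray
      6 gray
        8 gray
        8 black
      6 black
      3 gray
        3→8: 8 black — skip
      3 black
      5→8: 8 black — skip
    5 black
    7→6: 6 black — skip
    2 gray
      2→6: 6 black — skip
    2 black
    7→3: 3 black — skip
    11 gray
      12 gray
        12→6: 6 black — skip
      12 black
      11→10: 10 is gray → back edge
First back edge: 11 → 10.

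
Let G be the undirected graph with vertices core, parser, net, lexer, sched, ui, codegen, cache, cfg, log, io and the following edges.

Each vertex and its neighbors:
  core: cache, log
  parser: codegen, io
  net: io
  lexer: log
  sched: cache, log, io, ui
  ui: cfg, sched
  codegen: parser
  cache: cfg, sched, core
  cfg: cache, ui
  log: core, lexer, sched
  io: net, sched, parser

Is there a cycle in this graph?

DFS, tracking each vertex's parent; an edge to a visited non-parent vertex closes a cycle.
Start from log:
visit log (parent –)
  visit core (parent log)
    visit cache (parent core)
      visit cfg (parent cache)
        cfg–cache: parent, skip
        visit ui (parent cfg)
          ui–cfg: parent, skip
          visit sched (parent ui)
            sched–cache: cache visited and ≠ parent → cycle
Cycle: cache – cfg – ui – sched – cache.

Yes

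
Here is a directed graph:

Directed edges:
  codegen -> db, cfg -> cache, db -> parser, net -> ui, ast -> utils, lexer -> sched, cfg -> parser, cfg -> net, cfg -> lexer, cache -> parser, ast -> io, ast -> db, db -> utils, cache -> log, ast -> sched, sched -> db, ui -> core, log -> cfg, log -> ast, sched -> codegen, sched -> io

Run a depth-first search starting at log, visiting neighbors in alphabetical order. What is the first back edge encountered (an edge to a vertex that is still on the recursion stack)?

cache→log

DFS from log (visiting neighbors in alphabetical order); mark gray on enter, black on exit:
log gray
  ast gray
    db gray
      parser gray
      parser black
      utils gray
      utils black
    db black
    io gray
    io black
    sched gray
      codegen gray
        codegen→db: db black — skip
      codegen black
      sched→db: db black — skip
      sched→io: io black — skip
    sched black
    ast→utils: utils black — skip
  ast black
  cfg gray
    cache gray
      cache→log: log is gray → back edge
First back edge: cache → log.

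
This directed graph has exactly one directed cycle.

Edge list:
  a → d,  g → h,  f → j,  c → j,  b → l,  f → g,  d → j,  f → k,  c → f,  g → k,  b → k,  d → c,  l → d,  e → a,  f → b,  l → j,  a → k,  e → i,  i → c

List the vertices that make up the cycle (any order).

b, c, d, f, l

DFS with gray/black marking from c:
c gray
  j gray
  j black
  f gray
    g gray
      h gray
      h black
      k gray
      k black
    g black
    f→k: k black — skip
    b gray
      l gray
        l→j: j black — skip
        d gray
          d→j: j black — skip
          d→c: c is gray → back edge
Back edge closes the cycle c → f → b → l → d → c; its vertices are {b, c, d, f, l}.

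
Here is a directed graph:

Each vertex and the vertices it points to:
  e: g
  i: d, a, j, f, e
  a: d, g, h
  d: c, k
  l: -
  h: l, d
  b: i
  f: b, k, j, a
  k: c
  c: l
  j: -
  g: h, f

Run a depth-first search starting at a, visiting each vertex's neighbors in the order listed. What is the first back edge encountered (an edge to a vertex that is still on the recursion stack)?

i->a

DFS from a (visiting each vertex's neighbors in the order listed); mark gray on enter, black on exit:
a gray
  d gray
    c gray
      l gray
      l black
    c black
    k gray
      k→c: c black — skip
    k black
  d black
  g gray
    h gray
      h→l: l black — skip
      h→d: d black — skip
    h black
    f gray
      b gray
        i gray
          i→d: d black — skip
          i→a: a is gray → back edge
First back edge: i → a.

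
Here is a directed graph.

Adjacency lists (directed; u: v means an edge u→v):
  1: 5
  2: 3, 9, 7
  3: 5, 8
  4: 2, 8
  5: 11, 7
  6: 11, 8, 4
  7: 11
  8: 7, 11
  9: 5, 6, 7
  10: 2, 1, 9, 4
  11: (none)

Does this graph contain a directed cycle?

DFS with white/gray/black marking, starting from 2:
2 gray
  3 gray
    5 gray
      11 gray
      11 black
      7 gray
        7→11: 11 black — skip
      7 black
    5 black
    8 gray
      8→7: 7 black — skip
      8→11: 11 black — skip
    8 black
  3 black
  9 gray
    9→5: 5 black — skip
    6 gray
      6→11: 11 black — skip
      6→8: 8 black — skip
      4 gray
        4→2: 2 is gray → back edge
Back edge found, so a cycle exists: 2 → 9 → 6 → 4 → 2.

Yes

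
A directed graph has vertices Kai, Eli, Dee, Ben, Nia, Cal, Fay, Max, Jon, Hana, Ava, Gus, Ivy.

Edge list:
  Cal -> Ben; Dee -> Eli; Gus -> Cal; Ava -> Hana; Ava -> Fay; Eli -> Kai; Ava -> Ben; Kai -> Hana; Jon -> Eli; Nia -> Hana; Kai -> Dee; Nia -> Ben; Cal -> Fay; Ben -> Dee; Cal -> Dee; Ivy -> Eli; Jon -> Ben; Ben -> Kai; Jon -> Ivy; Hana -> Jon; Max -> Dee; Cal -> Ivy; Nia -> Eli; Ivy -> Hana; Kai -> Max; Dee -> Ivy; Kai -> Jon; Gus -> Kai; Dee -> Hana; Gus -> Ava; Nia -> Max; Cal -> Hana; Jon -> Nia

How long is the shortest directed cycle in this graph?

For each vertex v, BFS finds the shortest path from v back to v.
The shortest such closed walk is Kai → Jon → Ben → Kai, length 3.

3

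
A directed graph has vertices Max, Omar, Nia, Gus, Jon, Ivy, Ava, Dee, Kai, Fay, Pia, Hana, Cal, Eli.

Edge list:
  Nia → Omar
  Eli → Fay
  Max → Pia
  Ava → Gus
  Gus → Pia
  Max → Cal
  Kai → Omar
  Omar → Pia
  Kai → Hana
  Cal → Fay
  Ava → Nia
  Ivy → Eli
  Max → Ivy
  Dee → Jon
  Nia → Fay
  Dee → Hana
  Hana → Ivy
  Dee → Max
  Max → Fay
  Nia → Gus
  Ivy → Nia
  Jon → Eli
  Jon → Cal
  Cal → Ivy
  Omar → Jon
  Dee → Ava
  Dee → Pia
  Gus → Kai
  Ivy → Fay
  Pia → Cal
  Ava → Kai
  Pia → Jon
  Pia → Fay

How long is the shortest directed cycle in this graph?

5

For each vertex v, BFS finds the shortest path from v back to v.
The shortest such closed walk is Nia → Omar → Pia → Cal → Ivy → Nia, length 5.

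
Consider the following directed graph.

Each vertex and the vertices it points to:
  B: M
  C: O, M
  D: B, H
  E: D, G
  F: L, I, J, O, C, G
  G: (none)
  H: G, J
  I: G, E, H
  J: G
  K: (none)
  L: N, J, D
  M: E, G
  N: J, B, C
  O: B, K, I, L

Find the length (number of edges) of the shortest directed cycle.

For each vertex v, BFS finds the shortest path from v back to v.
The shortest such closed walk is C → O → L → N → C, length 4.

4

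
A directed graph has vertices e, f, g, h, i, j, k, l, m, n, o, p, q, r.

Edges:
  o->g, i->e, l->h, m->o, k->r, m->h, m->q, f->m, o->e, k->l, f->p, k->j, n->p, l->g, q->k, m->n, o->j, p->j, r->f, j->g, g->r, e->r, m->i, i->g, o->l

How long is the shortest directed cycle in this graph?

5

For each vertex v, BFS finds the shortest path from v back to v.
The shortest such closed walk is f → p → j → g → r → f, length 5.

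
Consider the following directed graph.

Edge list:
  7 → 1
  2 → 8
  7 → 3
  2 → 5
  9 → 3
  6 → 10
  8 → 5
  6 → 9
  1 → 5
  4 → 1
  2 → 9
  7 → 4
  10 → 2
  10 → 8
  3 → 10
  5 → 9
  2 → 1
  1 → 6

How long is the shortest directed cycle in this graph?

For each vertex v, BFS finds the shortest path from v back to v.
The shortest such closed walk is 3 → 10 → 2 → 9 → 3, length 4.

4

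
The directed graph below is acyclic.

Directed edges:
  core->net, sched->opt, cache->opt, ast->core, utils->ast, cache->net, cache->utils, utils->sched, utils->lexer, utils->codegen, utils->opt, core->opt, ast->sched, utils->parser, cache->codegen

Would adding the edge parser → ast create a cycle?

No

Adding parser→ast creates a cycle iff ast can already reach parser.
Explore from ast: no path reaches parser. The graph stays acyclic.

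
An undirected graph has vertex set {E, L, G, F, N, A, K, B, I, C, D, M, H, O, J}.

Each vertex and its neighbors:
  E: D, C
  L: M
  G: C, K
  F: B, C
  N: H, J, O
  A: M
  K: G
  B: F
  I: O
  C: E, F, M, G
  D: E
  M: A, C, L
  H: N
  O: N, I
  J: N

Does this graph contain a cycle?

No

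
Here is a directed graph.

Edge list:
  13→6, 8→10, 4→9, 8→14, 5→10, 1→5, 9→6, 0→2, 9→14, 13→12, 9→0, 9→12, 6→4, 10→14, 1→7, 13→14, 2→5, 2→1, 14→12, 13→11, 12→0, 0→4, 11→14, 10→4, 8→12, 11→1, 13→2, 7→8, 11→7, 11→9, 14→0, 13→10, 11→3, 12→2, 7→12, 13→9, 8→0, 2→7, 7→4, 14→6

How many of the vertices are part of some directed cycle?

A vertex is on a directed cycle iff it belongs to a strongly connected component of size ≥ 2 (or has a self-loop).
The vertices on cycles are {0, 1, 2, 4, 5, 6, 7, 8, 9, 10, 12, 14} — 12 in total.

12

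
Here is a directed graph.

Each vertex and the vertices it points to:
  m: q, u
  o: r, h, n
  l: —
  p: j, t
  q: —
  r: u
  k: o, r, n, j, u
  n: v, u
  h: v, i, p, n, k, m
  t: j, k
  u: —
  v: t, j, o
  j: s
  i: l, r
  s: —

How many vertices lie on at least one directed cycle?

A vertex is on a directed cycle iff it belongs to a strongly connected component of size ≥ 2 (or has a self-loop).
The vertices on cycles are {h, k, n, o, p, t, v} — 7 in total.

7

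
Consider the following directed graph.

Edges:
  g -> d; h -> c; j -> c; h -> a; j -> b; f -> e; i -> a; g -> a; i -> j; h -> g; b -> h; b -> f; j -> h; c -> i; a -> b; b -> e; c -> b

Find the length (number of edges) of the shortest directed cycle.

3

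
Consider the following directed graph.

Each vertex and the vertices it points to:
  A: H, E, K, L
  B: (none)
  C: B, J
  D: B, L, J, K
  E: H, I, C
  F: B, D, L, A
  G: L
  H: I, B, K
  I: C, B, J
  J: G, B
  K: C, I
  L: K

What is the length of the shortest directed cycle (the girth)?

5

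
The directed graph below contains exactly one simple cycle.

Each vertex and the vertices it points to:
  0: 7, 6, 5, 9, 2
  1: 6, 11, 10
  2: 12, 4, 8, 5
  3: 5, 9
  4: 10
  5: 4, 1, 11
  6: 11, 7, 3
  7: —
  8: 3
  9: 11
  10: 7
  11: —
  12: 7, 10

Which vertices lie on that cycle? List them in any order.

1, 3, 5, 6

DFS with gray/black marking from 5:
5 gray
  4 gray
    10 gray
      7 gray
      7 black
    10 black
  4 black
  1 gray
    6 gray
      11 gray
      11 black
      6→7: 7 black — skip
      3 gray
        3→5: 5 is gray → back edge
Back edge closes the cycle 5 → 1 → 6 → 3 → 5; its vertices are {1, 3, 5, 6}.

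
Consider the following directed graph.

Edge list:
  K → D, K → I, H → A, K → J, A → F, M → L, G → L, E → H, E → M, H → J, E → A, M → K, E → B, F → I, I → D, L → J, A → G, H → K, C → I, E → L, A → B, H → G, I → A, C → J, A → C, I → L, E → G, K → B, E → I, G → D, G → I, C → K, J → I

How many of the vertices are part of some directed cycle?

8

A vertex is on a directed cycle iff it belongs to a strongly connected component of size ≥ 2 (or has a self-loop).
The vertices on cycles are {A, C, F, G, I, J, K, L} — 8 in total.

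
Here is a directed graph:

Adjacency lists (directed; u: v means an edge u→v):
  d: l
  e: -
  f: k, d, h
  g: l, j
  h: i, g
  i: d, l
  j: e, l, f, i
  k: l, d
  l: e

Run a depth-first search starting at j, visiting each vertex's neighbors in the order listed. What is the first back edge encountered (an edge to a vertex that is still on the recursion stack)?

g->j

DFS from j (visiting each vertex's neighbors in the order listed); mark gray on enter, black on exit:
j gray
  e gray
  e black
  l gray
    l→e: e black — skip
  l black
  f gray
    k gray
      k→l: l black — skip
      d gray
        d→l: l black — skip
      d black
    k black
    f→d: d black — skip
    h gray
      i gray
        i→d: d black — skip
        i→l: l black — skip
      i black
      g gray
        g→l: l black — skip
        g→j: j is gray → back edge
First back edge: g → j.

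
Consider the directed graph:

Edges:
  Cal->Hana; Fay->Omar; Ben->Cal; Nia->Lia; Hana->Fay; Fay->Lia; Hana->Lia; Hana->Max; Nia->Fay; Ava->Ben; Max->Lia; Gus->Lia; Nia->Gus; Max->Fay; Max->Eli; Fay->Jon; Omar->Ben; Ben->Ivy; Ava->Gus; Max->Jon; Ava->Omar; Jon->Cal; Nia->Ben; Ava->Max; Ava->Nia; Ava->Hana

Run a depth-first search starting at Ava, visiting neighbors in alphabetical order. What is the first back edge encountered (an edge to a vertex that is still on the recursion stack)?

Jon→Cal

DFS from Ava (visiting neighbors in alphabetical order); mark gray on enter, black on exit:
Ava gray
  Ben gray
    Cal gray
      Hana gray
        Fay gray
          Jon gray
            Jon→Cal: Cal is gray → back edge
First back edge: Jon → Cal.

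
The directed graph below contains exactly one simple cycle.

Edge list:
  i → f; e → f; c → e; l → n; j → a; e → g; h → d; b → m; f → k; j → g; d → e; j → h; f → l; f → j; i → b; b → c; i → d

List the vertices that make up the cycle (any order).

d, e, f, h, j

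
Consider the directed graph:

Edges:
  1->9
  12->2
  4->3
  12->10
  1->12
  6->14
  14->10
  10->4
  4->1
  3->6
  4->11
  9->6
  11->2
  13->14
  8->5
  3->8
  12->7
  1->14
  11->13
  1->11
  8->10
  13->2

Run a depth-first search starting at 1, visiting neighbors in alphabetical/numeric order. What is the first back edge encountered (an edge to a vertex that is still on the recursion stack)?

4->1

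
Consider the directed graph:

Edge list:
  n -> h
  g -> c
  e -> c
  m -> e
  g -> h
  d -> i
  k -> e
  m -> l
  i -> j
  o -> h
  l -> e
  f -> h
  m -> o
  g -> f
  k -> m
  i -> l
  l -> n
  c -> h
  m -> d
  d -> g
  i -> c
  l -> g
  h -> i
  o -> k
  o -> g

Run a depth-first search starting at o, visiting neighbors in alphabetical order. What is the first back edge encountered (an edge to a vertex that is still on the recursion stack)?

i->c

DFS from o (visiting neighbors in alphabetical order); mark gray on enter, black on exit:
o gray
  g gray
    c gray
      h gray
        i gray
          i→c: c is gray → back edge
First back edge: i → c.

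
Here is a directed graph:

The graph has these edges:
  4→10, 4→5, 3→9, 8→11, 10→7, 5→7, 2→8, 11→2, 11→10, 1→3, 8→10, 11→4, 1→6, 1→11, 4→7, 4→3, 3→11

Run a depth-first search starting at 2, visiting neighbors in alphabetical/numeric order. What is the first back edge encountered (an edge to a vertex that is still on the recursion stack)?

11→2

DFS from 2 (visiting neighbors in alphabetical/numeric order); mark gray on enter, black on exit:
2 gray
  8 gray
    10 gray
      7 gray
      7 black
    10 black
    11 gray
      11→2: 2 is gray → back edge
First back edge: 11 → 2.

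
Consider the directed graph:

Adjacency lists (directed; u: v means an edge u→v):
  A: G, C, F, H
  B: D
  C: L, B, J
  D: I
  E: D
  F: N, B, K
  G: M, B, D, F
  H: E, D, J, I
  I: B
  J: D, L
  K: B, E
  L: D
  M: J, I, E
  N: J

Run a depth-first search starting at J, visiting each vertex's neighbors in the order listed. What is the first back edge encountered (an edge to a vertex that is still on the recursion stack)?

B→D

DFS from J (visiting each vertex's neighbors in the order listed); mark gray on enter, black on exit:
J gray
  D gray
    I gray
      B gray
        B→D: D is gray → back edge
First back edge: B → D.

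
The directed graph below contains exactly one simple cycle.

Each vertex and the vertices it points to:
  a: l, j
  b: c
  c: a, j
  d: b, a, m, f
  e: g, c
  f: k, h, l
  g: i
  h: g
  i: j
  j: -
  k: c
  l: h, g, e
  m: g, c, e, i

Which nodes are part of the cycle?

DFS with gray/black marking from l:
l gray
  h gray
    g gray
      i gray
        j gray
        j black
      i black
    g black
  h black
  l→g: g black — skip
  e gray
    e→g: g black — skip
    c gray
      a gray
        a→l: l is gray → back edge
Back edge closes the cycle l → e → c → a → l; its vertices are {a, c, e, l}.

a, c, e, l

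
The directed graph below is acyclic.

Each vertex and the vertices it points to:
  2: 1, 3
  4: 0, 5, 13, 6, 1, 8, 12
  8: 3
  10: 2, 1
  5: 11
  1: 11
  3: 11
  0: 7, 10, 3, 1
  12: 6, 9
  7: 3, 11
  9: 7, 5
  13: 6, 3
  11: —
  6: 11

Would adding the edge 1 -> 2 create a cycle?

Yes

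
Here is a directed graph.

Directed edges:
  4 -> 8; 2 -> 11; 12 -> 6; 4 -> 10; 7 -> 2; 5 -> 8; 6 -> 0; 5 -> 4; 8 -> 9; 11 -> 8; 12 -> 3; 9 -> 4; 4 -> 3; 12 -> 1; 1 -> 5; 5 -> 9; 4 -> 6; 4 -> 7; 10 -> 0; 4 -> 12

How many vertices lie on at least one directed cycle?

9

A vertex is on a directed cycle iff it belongs to a strongly connected component of size ≥ 2 (or has a self-loop).
The vertices on cycles are {1, 2, 4, 5, 7, 8, 9, 11, 12} — 9 in total.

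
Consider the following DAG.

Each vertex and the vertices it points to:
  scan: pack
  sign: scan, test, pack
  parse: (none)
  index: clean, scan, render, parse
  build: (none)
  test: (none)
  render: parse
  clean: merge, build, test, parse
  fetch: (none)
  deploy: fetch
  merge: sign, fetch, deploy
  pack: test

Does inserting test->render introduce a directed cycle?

No

Adding test→render creates a cycle iff render can already reach test.
Explore from render: no path reaches test. The graph stays acyclic.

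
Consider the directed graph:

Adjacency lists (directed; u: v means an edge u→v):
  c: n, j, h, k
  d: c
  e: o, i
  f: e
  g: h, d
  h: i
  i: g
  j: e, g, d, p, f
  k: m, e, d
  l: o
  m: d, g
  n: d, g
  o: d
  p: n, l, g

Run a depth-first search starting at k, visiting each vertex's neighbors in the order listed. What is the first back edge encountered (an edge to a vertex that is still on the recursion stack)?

DFS from k (visiting each vertex's neighbors in the order listed); mark gray on enter, black on exit:
k gray
  m gray
    d gray
      c gray
        n gray
          n→d: d is gray → back edge
First back edge: n → d.

n->d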